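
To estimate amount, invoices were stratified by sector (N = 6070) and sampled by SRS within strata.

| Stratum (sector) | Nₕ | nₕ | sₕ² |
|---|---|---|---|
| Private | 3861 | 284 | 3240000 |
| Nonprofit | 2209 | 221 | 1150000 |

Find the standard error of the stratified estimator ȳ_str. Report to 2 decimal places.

Var(ȳ_str) = Σₕ Wₕ²(1 − fₕ)sₕ²/nₕ with Wₕ = Nₕ/N, N = 6070.
Private: Wₕ = 0.63607908; term = 0.63607908²·(1 − 0.07355607)·3240000/284 = 4276.2987.
Nonprofit: Wₕ = 0.36392092; term = 0.36392092²·(1 − 0.10004527)·1150000/221 = 620.21217.
Sum = 4896.5109.
SE = √(4896.5109) = 69.98.

69.98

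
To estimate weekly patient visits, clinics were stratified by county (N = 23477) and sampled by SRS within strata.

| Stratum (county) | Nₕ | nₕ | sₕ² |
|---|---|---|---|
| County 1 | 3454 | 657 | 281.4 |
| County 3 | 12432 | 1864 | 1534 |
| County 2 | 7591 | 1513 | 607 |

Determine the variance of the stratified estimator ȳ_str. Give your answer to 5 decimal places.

0.23726

Var(ȳ_str) = Σₕ Wₕ²(1 − fₕ)sₕ²/nₕ with Wₕ = Nₕ/N, N = 23477.
County 1: Wₕ = 0.14712272; term = 0.14712272²·(1 − 0.19021424)·281.4/657 = 0.0075073787.
County 3: Wₕ = 0.52953955; term = 0.52953955²·(1 − 0.14993565)·1534/1864 = 0.19616795.
County 2: Wₕ = 0.32333773; term = 0.32333773²·(1 − 0.19931498)·607/1513 = 0.033583368.
Sum = 0.2372587.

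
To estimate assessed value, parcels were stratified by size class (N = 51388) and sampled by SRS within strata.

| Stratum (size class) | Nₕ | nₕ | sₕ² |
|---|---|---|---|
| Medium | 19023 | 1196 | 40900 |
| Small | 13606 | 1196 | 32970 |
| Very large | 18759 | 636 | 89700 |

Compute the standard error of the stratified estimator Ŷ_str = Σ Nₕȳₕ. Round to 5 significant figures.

253380

Var(Ŷ_str) = Σₕ Nₕ²(1 − fₕ)sₕ²/nₕ.
Medium: 19023²·(1 − 1196/19023)·40900/1196 = 1.15971 × 10^10.
Small: 13606²·(1 − 1196/13606)·32970/1196 = 4.654682 × 10^9.
Very large: 18759²·(1 − 636/18759)·89700/636 = 4.7948508 × 10^10.
Sum = 6.420029 × 10^10.
SE = √(6.420029 × 10^10) = 253380.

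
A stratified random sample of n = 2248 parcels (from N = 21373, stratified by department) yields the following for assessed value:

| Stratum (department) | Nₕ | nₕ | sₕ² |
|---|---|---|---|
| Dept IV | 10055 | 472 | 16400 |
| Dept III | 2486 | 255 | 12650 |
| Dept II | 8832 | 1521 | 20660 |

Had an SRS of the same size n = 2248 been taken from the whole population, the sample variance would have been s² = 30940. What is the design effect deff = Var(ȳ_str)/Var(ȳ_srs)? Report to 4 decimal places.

Var(ȳ_str) = Σ Wₕ²(1−fₕ)sₕ²/nₕ with Wₕ = Nₕ/21373:
  Dept IV: (10055/21373)²·(1−472/10055)·16400/472 = 7.329164
  Dept III: (2486/21373)²·(1−255/2486)·12650/255 = 0.60230999
  Dept II: (8832/21373)²·(1−1521/8832)·20660/1521 = 1.920021
  → Var(ȳ_str) = 9.851495.
Var(ȳ_srs) = (1 − 2248/21373)·30940/2248 = 12.315724.
deff = 9.851495 / 12.315724 = 0.7999.

0.7999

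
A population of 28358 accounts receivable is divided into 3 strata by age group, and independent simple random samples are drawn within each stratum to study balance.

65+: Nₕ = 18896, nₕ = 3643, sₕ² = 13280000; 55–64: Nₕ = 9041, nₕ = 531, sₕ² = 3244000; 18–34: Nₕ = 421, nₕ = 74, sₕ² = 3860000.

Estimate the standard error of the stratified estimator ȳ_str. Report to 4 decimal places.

Var(ȳ_str) = Σₕ Wₕ²(1 − fₕ)sₕ²/nₕ with Wₕ = Nₕ/N, N = 28358.
65+: Wₕ = 0.66633754; term = 0.66633754²·(1 − 0.19279213)·13280000/3643 = 1306.5104.
55–64: Wₕ = 0.31881656; term = 0.31881656²·(1 − 0.05873244)·3244000/531 = 584.49548.
18–34: Wₕ = 0.01484590; term = 0.01484590²·(1 − 0.17577197)·3860000/74 = 9.4758016.
Sum = 1900.4817.
SE = √(1900.4817) = 43.5945.

43.5945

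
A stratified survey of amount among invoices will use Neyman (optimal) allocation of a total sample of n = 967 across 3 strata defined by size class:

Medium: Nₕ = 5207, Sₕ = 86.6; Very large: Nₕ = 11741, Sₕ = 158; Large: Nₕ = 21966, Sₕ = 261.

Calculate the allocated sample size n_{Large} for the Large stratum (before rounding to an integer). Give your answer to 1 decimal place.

689.6

Neyman allocation: nₕ = n·NₕSₕ / Σⱼ NⱼSⱼ.
Σ NⱼSⱼ = 5207·86.6 + 11741·158 + 21966·261 = 8.0391302 × 10^6.
n_{Large} = 967·21966·261 / (8.0391302 × 10^6) = 689.6.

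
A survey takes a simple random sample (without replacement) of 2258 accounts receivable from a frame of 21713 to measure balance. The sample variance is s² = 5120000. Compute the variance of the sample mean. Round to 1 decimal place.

2031.7

Under SRS without replacement, Var(ȳ) = (1 − f)·s²/n with f = n/N = 2258/21713 = 0.10399300.
Var(ȳ) = (1 − 0.10399300)·5120000/2258 = 0.89600700·2267.4934 = 2031.6899.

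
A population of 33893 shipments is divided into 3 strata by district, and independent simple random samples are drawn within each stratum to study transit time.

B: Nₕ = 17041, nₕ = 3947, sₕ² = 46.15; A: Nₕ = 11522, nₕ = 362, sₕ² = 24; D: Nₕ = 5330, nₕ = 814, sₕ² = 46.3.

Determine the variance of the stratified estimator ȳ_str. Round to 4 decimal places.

0.0109

Var(ȳ_str) = Σₕ Wₕ²(1 − fₕ)sₕ²/nₕ with Wₕ = Nₕ/N, N = 33893.
B: Wₕ = 0.50278819; term = 0.50278819²·(1 − 0.23161786)·46.15/3947 = 0.0022711822.
A: Wₕ = 0.33995220; term = 0.33995220²·(1 − 0.03141816)·24/362 = 0.0074212099.
D: Wₕ = 0.15725961; term = 0.15725961²·(1 − 0.15272045)·46.3/814 = 0.0011918393.
Sum = 0.010884231.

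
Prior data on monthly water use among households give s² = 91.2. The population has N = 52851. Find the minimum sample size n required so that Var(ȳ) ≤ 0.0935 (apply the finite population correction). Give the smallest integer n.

958

Without fpc, n₀ = s²/D = 91.2/0.0935 = 975.4011.
With fpc, (1 − n/N)·s²/n ≤ D requires n ≥ n₀/(1 + n₀/N) = 975.4011/(1 + 975.4011/52851) = 957.7256.
Rounding up, n = 958.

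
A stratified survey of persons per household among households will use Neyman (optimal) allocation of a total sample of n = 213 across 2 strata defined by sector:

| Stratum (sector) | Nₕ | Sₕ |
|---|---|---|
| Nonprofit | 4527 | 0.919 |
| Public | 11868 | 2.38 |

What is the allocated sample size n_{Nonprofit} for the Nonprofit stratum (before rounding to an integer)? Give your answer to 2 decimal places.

Neyman allocation: nₕ = n·NₕSₕ / Σⱼ NⱼSⱼ.
Σ NⱼSⱼ = 4527·0.919 + 11868·2.38 = 32406.153.
n_{Nonprofit} = 213·4527·0.919 / 32406.153 = 27.35.

27.35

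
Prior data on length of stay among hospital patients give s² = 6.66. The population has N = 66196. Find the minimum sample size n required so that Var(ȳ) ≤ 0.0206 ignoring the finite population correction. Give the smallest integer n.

Without fpc, n₀ = s²/D = 6.66/0.0206 = 323.3010.
Rounding up, n = 324.

324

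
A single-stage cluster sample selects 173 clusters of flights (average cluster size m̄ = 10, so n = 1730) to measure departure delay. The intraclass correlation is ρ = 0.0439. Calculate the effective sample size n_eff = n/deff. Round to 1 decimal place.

1240.1

deff = 1 + (10 − 1)·0.0439 = 1 + 0.3951 = 1.3951.
n_eff = 1730 / 1.3951 = 1240.1.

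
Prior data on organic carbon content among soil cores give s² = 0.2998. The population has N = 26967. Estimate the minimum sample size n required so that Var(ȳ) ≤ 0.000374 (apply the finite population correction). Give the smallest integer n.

779

Without fpc, n₀ = s²/D = 0.2998/0.000374 = 801.6043.
With fpc, (1 − n/N)·s²/n ≤ D requires n ≥ n₀/(1 + n₀/N) = 801.6043/(1 + 801.6043/26967) = 778.4642.
Rounding up, n = 779.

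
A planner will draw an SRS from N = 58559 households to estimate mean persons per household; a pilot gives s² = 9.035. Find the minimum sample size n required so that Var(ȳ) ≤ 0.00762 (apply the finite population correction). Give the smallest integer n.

1163

Without fpc, n₀ = s²/D = 9.035/0.00762 = 1185.6955.
With fpc, (1 − n/N)·s²/n ≤ D requires n ≥ n₀/(1 + n₀/N) = 1185.6955/(1 + 1185.6955/58559) = 1162.1641.
Rounding up, n = 1163.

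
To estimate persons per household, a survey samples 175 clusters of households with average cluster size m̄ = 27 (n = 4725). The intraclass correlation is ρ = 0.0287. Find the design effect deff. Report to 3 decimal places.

deff = 1 + (27 − 1)·0.0287 = 1 + 0.7462 = 1.7462.

1.746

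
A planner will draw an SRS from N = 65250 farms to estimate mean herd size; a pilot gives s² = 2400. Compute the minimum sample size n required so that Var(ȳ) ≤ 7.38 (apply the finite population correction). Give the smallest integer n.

324

Without fpc, n₀ = s²/D = 2400/7.38 = 325.2033.
With fpc, (1 − n/N)·s²/n ≤ D requires n ≥ n₀/(1 + n₀/N) = 325.2033/(1 + 325.2033/65250) = 323.5905.
Rounding up, n = 324.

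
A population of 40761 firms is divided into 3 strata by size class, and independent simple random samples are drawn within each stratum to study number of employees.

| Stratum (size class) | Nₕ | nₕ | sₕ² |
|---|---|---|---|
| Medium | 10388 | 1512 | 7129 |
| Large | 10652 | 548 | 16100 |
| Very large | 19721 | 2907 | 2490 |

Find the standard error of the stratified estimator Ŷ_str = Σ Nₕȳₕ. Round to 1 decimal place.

62296.2

Var(Ŷ_str) = Σₕ Nₕ²(1 − fₕ)sₕ²/nₕ.
Medium: 10388²·(1 − 1512/10388)·7129/1512 = 4.3473645 × 10^8.
Large: 10652²·(1 − 548/10652)·16100/548 = 3.1620579 × 10^9.
Very large: 19721²·(1 − 2907/19721)·2490/2907 = 2.8402351 × 10^8.
Sum = 3.8808179 × 10^9.
SE = √(3.8808179 × 10^9) = 62296.2.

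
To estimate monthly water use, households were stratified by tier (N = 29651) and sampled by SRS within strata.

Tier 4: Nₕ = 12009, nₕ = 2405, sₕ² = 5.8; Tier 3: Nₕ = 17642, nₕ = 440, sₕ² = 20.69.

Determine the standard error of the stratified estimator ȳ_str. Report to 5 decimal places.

Var(ȳ_str) = Σₕ Wₕ²(1 − fₕ)sₕ²/nₕ with Wₕ = Nₕ/N, N = 29651.
Tier 4: Wₕ = 0.40501164; term = 0.40501164²·(1 − 0.20026647)·5.8/2405 = 3.1636849 × 10^-4.
Tier 3: Wₕ = 0.59498836; term = 0.59498836²·(1 − 0.02494048)·20.69/440 = 0.016231396.
Sum = 0.016547764.
SE = √(0.016547764) = 0.12864.

0.12864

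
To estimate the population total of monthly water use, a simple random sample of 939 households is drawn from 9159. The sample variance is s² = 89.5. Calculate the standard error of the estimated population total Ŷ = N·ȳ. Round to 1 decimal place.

Var(Ŷ) = N²·Var(ȳ) = N²·(1 − n/N)·s²/n.
f = 939/9159 = 0.10252211; Var(ȳ) = 0.89747789·89.5/939 = 0.085542355.
Var(Ŷ) = 9159² · 0.085542355 = 7.1759156 × 10^6.
SE(Ŷ) = √(7.1759156 × 10^6) = 2678.8.

2678.8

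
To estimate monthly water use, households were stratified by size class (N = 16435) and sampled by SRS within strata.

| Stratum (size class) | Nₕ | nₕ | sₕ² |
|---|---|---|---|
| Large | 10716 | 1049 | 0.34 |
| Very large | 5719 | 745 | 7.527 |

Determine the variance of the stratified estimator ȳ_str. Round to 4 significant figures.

0.001188

Var(ȳ_str) = Σₕ Wₕ²(1 − fₕ)sₕ²/nₕ with Wₕ = Nₕ/N, N = 16435.
Large: Wₕ = 0.65202312; term = 0.65202312²·(1 − 0.09789100)·0.34/1049 = 1.2430495 × 10^-4.
Very large: Wₕ = 0.34797688; term = 0.34797688²·(1 − 0.13026753)·7.527/745 = 0.0010640257.
Sum = 0.0011883307.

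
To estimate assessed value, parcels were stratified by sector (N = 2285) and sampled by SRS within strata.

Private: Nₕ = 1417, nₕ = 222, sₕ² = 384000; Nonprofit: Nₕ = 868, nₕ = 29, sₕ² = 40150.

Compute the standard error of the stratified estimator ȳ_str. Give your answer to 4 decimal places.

Var(ȳ_str) = Σₕ Wₕ²(1 − fₕ)sₕ²/nₕ with Wₕ = Nₕ/N, N = 2285.
Private: Wₕ = 0.62013129; term = 0.62013129²·(1 − 0.15666902)·384000/222 = 560.97512.
Nonprofit: Wₕ = 0.37986871; term = 0.37986871²·(1 − 0.03341014)·40150/29 = 193.10647.
Sum = 754.08159.
SE = √(754.08159) = 27.4605.

27.4605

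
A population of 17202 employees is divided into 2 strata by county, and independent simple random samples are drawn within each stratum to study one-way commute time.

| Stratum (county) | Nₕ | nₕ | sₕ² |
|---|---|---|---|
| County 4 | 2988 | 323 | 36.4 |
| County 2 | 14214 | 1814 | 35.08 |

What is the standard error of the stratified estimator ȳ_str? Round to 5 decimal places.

0.12063

Var(ȳ_str) = Σₕ Wₕ²(1 − fₕ)sₕ²/nₕ with Wₕ = Nₕ/N, N = 17202.
County 4: Wₕ = 0.17370073; term = 0.17370073²·(1 − 0.10809906)·36.4/323 = 0.0030326255.
County 2: Wₕ = 0.82629927; term = 0.82629927²·(1 − 0.12762066)·35.08/1814 = 0.011518672.
Sum = 0.014551298.
SE = √(0.014551298) = 0.12063.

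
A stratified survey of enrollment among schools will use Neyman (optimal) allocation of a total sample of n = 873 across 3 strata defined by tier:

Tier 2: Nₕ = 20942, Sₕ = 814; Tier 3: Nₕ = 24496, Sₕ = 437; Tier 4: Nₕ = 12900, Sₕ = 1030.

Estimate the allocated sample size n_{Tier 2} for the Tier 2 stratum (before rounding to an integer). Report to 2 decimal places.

Neyman allocation: nₕ = n·NₕSₕ / Σⱼ NⱼSⱼ.
Σ NⱼSⱼ = 20942·814 + 24496·437 + 12900·1030 = 4.103854 × 10^7.
n_{Tier 2} = 873·20942·814 / (4.103854 × 10^7) = 362.63.

362.63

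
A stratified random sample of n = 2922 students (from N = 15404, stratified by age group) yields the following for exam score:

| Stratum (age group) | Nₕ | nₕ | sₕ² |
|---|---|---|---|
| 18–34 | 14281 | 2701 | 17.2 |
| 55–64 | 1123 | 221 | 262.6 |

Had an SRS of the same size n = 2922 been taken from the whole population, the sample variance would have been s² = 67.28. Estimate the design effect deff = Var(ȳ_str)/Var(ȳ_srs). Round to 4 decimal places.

Var(ȳ_str) = Σ Wₕ²(1−fₕ)sₕ²/nₕ with Wₕ = Nₕ/15404:
  18–34: (14281/15404)²·(1−2701/14281)·17.2/2701 = 0.0044381709
  55–64: (1123/15404)²·(1−221/1123)·262.6/221 = 0.0050724961
  → Var(ȳ_str) = 0.009510667.
Var(ȳ_srs) = (1 − 2922/15404)·67.28/2922 = 0.018657628.
deff = 0.009510667 / 0.018657628 = 0.5097.

0.5097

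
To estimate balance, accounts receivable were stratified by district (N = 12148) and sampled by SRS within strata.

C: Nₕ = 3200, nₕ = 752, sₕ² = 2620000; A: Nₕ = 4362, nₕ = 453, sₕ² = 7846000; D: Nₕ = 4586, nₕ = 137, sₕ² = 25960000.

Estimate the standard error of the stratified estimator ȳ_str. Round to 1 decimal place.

Var(ȳ_str) = Σₕ Wₕ²(1 − fₕ)sₕ²/nₕ with Wₕ = Nₕ/N, N = 12148.
C: Wₕ = 0.26341785; term = 0.26341785²·(1 − 0.23500000)·2620000/752 = 184.94188.
A: Wₕ = 0.35907145; term = 0.35907145²·(1 − 0.10385144)·7846000/453 = 2001.2063.
D: Wₕ = 0.37751070; term = 0.37751070²·(1 − 0.02987353)·25960000/137 = 26198.173.
Sum = 28384.321.
SE = √(28384.321) = 168.5.

168.5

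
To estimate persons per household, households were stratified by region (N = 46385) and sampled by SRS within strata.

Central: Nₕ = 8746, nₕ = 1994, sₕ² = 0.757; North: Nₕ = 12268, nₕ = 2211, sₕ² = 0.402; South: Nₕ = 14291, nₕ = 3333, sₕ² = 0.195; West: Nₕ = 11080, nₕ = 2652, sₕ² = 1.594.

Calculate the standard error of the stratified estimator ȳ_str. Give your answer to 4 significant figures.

Var(ȳ_str) = Σₕ Wₕ²(1 − fₕ)sₕ²/nₕ with Wₕ = Nₕ/N, N = 46385.
Central: Wₕ = 0.18855233; term = 0.18855233²·(1 − 0.22798994)·0.757/1994 = 1.0419755 × 10^-5.
North: Wₕ = 0.26448205; term = 0.26448205²·(1 − 0.18022498)·0.402/2211 = 1.042616 × 10^-5.
South: Wₕ = 0.30809529; term = 0.30809529²·(1 − 0.23322371)·0.195/3333 = 4.258318 × 10^-6.
West: Wₕ = 0.23887032; term = 0.23887032²·(1 − 0.23935018)·1.594/2652 = 2.6086989 × 10^-5.
Sum = 5.1191222 × 10^-5.
SE = √(5.1191222 × 10^-5) = 0.007155.

0.007155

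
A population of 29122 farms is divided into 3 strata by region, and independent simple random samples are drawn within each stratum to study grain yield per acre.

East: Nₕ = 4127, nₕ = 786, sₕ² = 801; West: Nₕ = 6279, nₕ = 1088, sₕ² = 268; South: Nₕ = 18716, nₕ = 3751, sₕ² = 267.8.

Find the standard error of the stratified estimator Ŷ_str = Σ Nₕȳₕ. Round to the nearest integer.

Var(Ŷ_str) = Σₕ Nₕ²(1 − fₕ)sₕ²/nₕ.
East: 4127²·(1 − 786/4127)·801/786 = 1.4051443 × 10^7.
West: 6279²·(1 − 1088/6279)·268/1088 = 8.0287403 × 10^6.
South: 18716²·(1 − 3751/18716)·267.8/3751 = 1.9996467 × 10^7.
Sum = 4.207665 × 10^7.
SE = √(4.207665 × 10^7) = 6487.

6487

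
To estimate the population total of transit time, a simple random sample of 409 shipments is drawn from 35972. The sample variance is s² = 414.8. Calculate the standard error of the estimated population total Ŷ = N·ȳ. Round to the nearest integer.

Var(Ŷ) = N²·Var(ȳ) = N²·(1 − n/N)·s²/n.
f = 409/35972 = 0.01136995; Var(ȳ) = 0.98863005·414.8/409 = 1.0026497.
Var(Ŷ) = 35972² · 1.0026497 = 1.2974135 × 10^9.
SE(Ŷ) = √(1.2974135 × 10^9) = 36020.

36020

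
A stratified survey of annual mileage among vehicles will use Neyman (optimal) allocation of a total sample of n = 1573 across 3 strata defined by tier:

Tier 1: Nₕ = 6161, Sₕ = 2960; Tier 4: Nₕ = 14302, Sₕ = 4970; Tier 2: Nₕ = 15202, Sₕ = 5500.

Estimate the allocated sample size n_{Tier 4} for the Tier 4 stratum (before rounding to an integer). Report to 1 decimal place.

646.6

Neyman allocation: nₕ = n·NₕSₕ / Σⱼ NⱼSⱼ.
Σ NⱼSⱼ = 6161·2960 + 14302·4970 + 15202·5500 = 1.729285 × 10^8.
n_{Tier 4} = 1573·14302·4970 / (1.729285 × 10^8) = 646.6.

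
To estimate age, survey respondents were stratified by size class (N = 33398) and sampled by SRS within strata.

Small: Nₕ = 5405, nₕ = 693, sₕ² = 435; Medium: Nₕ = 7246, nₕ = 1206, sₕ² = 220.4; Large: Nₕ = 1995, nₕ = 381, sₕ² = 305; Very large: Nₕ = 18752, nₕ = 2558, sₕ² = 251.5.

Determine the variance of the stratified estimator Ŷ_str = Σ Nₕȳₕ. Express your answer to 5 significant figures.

5.6419 × 10^7

Var(Ŷ_str) = Σₕ Nₕ²(1 − fₕ)sₕ²/nₕ.
Small: 5405²·(1 − 693/5405)·435/693 = 1.5986633 × 10^7.
Medium: 7246²·(1 − 1206/7246)·220.4/1206 = 7.9983343 × 10^6.
Large: 1995²·(1 − 381/1995)·305/381 = 2.5776343 × 10^6.
Very large: 18752²·(1 − 2558/18752)·251.5/2558 = 2.9856519 × 10^7.
Sum = 5.6419121 × 10^7.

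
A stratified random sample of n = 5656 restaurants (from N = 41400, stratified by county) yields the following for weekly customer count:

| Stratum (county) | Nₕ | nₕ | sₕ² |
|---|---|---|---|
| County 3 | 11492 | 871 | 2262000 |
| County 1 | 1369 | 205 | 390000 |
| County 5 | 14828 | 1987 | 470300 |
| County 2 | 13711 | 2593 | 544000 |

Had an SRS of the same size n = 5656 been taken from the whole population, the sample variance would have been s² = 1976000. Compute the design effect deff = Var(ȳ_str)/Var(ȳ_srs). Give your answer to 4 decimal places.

0.7680

Var(ȳ_str) = Σ Wₕ²(1−fₕ)sₕ²/nₕ with Wₕ = Nₕ/41400:
  County 3: (11492/41400)²·(1−871/11492)·2262000/871 = 184.94168
  County 1: (1369/41400)²·(1−205/1369)·390000/205 = 1.7687502
  County 5: (14828/41400)²·(1−1987/14828)·470300/1987 = 26.294072
  County 2: (13711/41400)²·(1−2593/13711)·544000/2593 = 18.659135
  → Var(ȳ_str) = 231.66364.
Var(ȳ_srs) = (1 − 5656/41400)·1976000/5656 = 301.63404.
deff = 231.66364 / 301.63404 = 0.7680.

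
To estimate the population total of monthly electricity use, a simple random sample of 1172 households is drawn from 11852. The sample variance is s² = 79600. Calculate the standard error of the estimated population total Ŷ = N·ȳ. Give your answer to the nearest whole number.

92720

Var(Ŷ) = N²·Var(ȳ) = N²·(1 − n/N)·s²/n.
f = 1172/11852 = 0.09888626; Var(ȳ) = 0.90111374·79600/1172 = 61.201923.
Var(Ŷ) = 11852² · 61.201923 = 8.5970282 × 10^9.
SE(Ŷ) = √(8.5970282 × 10^9) = 92720.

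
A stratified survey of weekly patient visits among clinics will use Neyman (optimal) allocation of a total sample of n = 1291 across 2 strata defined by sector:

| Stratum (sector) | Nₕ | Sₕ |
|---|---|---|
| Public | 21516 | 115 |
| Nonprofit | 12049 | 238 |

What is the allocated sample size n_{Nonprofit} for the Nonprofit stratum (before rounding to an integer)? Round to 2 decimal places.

693.03

Neyman allocation: nₕ = n·NₕSₕ / Σⱼ NⱼSⱼ.
Σ NⱼSⱼ = 21516·115 + 12049·238 = 5.342002 × 10^6.
n_{Nonprofit} = 1291·12049·238 / (5.342002 × 10^6) = 693.03.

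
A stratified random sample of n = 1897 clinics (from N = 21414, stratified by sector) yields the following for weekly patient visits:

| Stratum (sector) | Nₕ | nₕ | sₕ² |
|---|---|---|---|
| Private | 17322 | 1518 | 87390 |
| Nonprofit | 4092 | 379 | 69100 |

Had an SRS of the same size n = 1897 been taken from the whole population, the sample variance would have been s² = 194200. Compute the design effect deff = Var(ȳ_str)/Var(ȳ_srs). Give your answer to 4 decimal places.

Var(ȳ_str) = Σ Wₕ²(1−fₕ)sₕ²/nₕ with Wₕ = Nₕ/21414:
  Private: (17322/21414)²·(1−1518/17322)·87390/1518 = 34.368409
  Nonprofit: (4092/21414)²·(1−379/4092)·69100/379 = 6.0409302
  → Var(ȳ_str) = 40.409339.
Var(ȳ_srs) = (1 − 1897/21414)·194200/1897 = 93.303333.
deff = 40.409339 / 93.303333 = 0.4331.

0.4331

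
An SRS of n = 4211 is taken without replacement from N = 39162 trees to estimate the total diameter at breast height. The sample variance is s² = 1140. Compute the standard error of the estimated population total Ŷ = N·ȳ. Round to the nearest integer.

Var(Ŷ) = N²·Var(ȳ) = N²·(1 − n/N)·s²/n.
f = 4211/39162 = 0.10752771; Var(ȳ) = 0.89247229·1140/4211 = 0.24160969.
Var(Ŷ) = 39162² · 0.24160969 = 3.7054766 × 10^8.
SE(Ŷ) = √(3.7054766 × 10^8) = 19250.

19250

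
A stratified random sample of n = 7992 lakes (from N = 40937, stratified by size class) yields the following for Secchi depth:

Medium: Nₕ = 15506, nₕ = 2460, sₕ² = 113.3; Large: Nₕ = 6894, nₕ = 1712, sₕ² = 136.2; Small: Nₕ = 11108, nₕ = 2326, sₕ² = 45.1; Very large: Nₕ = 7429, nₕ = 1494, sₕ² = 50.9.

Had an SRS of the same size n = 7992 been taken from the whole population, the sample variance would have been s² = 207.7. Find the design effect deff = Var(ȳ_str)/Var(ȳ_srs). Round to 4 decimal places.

Var(ȳ_str) = Σ Wₕ²(1−fₕ)sₕ²/nₕ with Wₕ = Nₕ/40937:
  Medium: (15506/40937)²·(1−2460/15506)·113.3/2460 = 0.0055595537
  Large: (6894/40937)²·(1−1712/6894)·136.2/1712 = 0.0016959381
  Small: (11108/40937)²·(1−2326/11108)·45.1/2326 = 0.0011286625
  Very large: (7429/40937)²·(1−1494/7429)·50.9/1494 = 8.9636779 × 10^-4
  → Var(ȳ_str) = 0.0092805221.
Var(ȳ_srs) = (1 − 7992/40937)·207.7/7992 = 0.020914839.
deff = 0.0092805221 / 0.020914839 = 0.4437.

0.4437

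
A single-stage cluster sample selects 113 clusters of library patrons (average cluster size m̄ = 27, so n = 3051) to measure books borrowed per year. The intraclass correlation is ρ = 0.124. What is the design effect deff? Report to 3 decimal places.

4.224

deff = 1 + (27 − 1)·0.124 = 1 + 3.224 = 4.224.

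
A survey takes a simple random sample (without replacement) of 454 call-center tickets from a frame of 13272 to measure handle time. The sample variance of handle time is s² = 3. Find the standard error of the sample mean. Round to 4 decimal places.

Under SRS without replacement, Var(ȳ) = (1 − f)·s²/n with f = n/N = 454/13272 = 0.03420735.
Var(ȳ) = (1 − 0.03420735)·3/454 = 0.96579265·0.0066079295 = 0.0063818897.
SE(ȳ) = √(0.0063818897) = 0.0799.

0.0799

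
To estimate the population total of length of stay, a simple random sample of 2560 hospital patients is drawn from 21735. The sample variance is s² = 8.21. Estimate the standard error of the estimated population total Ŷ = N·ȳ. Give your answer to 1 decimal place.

Var(Ŷ) = N²·Var(ȳ) = N²·(1 − n/N)·s²/n.
f = 2560/21735 = 0.11778238; Var(ȳ) = 0.88221762·8.21/2560 = 0.0028292995.
Var(Ŷ) = 21735² · 0.0028292995 = 1.33659 × 10^6.
SE(Ŷ) = √(1.33659 × 10^6) = 1156.1.

1156.1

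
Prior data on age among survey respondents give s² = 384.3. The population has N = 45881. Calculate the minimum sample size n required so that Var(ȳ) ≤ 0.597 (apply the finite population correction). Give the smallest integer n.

Without fpc, n₀ = s²/D = 384.3/0.597 = 643.7186.
With fpc, (1 − n/N)·s²/n ≤ D requires n ≥ n₀/(1 + n₀/N) = 643.7186/(1 + 643.7186/45881) = 634.8121.
Rounding up, n = 635.

635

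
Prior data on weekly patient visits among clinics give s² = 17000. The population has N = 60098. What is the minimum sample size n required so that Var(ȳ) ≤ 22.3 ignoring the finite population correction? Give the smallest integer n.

763

Without fpc, n₀ = s²/D = 17000/22.3 = 762.3318.
Rounding up, n = 763.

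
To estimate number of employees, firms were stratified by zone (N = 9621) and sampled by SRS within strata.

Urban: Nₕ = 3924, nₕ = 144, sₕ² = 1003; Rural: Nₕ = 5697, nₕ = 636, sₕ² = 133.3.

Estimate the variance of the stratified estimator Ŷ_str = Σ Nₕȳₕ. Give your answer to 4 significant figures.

Var(Ŷ_str) = Σₕ Nₕ²(1 − fₕ)sₕ²/nₕ.
Urban: 3924²·(1 − 144/3924)·1003/144 = 1.0331402 × 10^8.
Rural: 5697²·(1 − 636/5697)·133.3/636 = 6.0430417 × 10^6.
Sum = 1.0935706 × 10^8.

1.094 × 10^8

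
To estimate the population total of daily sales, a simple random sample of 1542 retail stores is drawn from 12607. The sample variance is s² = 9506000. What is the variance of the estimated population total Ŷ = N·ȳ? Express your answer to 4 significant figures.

Var(Ŷ) = N²·Var(ȳ) = N²·(1 − n/N)·s²/n.
f = 1542/12607 = 0.12231300; Var(ȳ) = 0.87768700·9506000/1542 = 5410.6956.
Var(Ŷ) = 12607² · 5410.6956 = 8.5995675 × 10^11.

8.600 × 10^11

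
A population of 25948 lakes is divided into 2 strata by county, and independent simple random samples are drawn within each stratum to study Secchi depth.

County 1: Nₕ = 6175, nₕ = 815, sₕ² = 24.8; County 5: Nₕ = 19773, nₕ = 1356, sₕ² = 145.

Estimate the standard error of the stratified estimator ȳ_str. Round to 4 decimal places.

0.2436

Var(ȳ_str) = Σₕ Wₕ²(1 − fₕ)sₕ²/nₕ with Wₕ = Nₕ/N, N = 25948.
County 1: Wₕ = 0.23797595; term = 0.23797595²·(1 − 0.13198381)·24.8/815 = 0.00149585.
County 5: Wₕ = 0.76202405; term = 0.76202405²·(1 − 0.06857836)·145/1356 = 0.057835166.
Sum = 0.059331016.
SE = √(0.059331016) = 0.2436.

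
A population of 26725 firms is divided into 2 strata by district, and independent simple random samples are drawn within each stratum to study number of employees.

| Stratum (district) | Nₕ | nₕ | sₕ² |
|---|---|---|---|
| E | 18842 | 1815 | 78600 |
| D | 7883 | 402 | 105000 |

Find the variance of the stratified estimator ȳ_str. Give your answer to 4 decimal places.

41.0190

Var(ȳ_str) = Σₕ Wₕ²(1 − fₕ)sₕ²/nₕ with Wₕ = Nₕ/N, N = 26725.
E: Wₕ = 0.70503274; term = 0.70503274²·(1 − 0.09632735)·78600/1815 = 19.452509.
D: Wₕ = 0.29496726; term = 0.29496726²·(1 − 0.05099581)·105000/402 = 21.566467.
Sum = 41.018976.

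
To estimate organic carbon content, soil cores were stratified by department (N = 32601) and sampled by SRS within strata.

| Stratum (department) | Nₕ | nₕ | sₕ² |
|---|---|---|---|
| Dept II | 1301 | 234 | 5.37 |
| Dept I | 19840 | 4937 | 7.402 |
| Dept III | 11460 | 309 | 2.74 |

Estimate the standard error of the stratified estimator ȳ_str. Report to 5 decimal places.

Var(ȳ_str) = Σₕ Wₕ²(1 − fₕ)sₕ²/nₕ with Wₕ = Nₕ/N, N = 32601.
Dept II: Wₕ = 0.03990675; term = 0.03990675²·(1 − 0.17986164)·5.37/234 = 2.9973558 × 10^-5.
Dept I: Wₕ = 0.60857029; term = 0.60857029²·(1 − 0.24884073)·7.402/4937 = 4.1709932 × 10^-4.
Dept III: Wₕ = 0.35152296; term = 0.35152296²·(1 − 0.02696335)·2.74/309 = 0.0010661754.
Sum = 0.0015132483.
SE = √(0.0015132483) = 0.03890.

0.03890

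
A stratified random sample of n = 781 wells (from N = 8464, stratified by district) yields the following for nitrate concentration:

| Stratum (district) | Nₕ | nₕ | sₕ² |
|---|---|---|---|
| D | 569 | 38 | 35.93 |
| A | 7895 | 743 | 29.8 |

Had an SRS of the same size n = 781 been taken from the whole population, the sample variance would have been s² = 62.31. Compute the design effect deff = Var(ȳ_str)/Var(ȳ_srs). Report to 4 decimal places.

0.4916

Var(ȳ_str) = Σ Wₕ²(1−fₕ)sₕ²/nₕ with Wₕ = Nₕ/8464:
  D: (569/8464)²·(1−38/569)·35.93/38 = 0.0039877608
  A: (7895/8464)²·(1−743/7895)·29.8/743 = 0.031612277
  → Var(ȳ_str) = 0.035600038.
Var(ȳ_srs) = (1 − 781/8464)·62.31/781 = 0.072420563.
deff = 0.035600038 / 0.072420563 = 0.4916.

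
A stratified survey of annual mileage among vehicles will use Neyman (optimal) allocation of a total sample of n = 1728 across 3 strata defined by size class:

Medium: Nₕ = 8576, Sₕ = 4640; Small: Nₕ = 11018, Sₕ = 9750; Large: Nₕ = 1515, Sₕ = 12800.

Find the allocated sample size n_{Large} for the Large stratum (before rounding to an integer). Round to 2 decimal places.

Neyman allocation: nₕ = n·NₕSₕ / Σⱼ NⱼSⱼ.
Σ NⱼSⱼ = 8576·4640 + 11018·9750 + 1515·12800 = 1.6661014 × 10^8.
n_{Large} = 1728·1515·12800 / (1.6661014 × 10^8) = 201.12.

201.12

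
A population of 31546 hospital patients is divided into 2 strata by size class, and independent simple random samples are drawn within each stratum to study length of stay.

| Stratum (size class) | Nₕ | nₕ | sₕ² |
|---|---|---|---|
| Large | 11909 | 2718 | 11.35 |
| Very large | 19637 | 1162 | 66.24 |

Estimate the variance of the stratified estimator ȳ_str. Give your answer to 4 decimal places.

Var(ȳ_str) = Σₕ Wₕ²(1 − fₕ)sₕ²/nₕ with Wₕ = Nₕ/N, N = 31546.
Large: Wₕ = 0.37751220; term = 0.37751220²·(1 − 0.22823075)·11.35/2718 = 4.5929939 × 10^-4.
Very large: Wₕ = 0.62248780; term = 0.62248780²·(1 − 0.05917401)·66.24/1162 = 0.020781897.
Sum = 0.021241196.

0.0212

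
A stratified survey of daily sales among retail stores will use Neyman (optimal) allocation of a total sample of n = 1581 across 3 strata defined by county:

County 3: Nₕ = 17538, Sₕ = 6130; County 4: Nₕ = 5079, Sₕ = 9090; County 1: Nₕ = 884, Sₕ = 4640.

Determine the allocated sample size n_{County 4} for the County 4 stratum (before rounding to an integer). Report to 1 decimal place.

462.6

Neyman allocation: nₕ = n·NₕSₕ / Σⱼ NⱼSⱼ.
Σ NⱼSⱼ = 17538·6130 + 5079·9090 + 884·4640 = 1.5777781 × 10^8.
n_{County 4} = 1581·5079·9090 / (1.5777781 × 10^8) = 462.6.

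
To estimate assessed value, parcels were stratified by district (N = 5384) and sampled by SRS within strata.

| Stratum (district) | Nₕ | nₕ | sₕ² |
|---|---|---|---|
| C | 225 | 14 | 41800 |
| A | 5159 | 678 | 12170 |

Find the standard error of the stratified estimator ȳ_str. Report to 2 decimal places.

Var(ȳ_str) = Σₕ Wₕ²(1 − fₕ)sₕ²/nₕ with Wₕ = Nₕ/N, N = 5384.
C: Wₕ = 0.04179049; term = 0.04179049²·(1 − 0.06222222)·41800/14 = 4.8899353.
A: Wₕ = 0.95820951; term = 0.95820951²·(1 − 0.13142082)·12170/678 = 14.314997.
Sum = 19.204932.
SE = √(19.204932) = 4.38.

4.38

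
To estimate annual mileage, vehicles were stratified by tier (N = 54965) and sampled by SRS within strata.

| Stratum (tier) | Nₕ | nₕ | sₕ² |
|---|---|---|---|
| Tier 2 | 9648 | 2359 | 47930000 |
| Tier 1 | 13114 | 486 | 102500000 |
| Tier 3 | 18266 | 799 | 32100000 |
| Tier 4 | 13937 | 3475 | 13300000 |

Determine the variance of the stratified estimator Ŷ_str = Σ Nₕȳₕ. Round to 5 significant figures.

4.9732 × 10^13

Var(Ŷ_str) = Σₕ Nₕ²(1 − fₕ)sₕ²/nₕ.
Tier 2: 9648²·(1 − 2359/9648)·47930000/2359 = 1.4288437 × 10^12.
Tier 1: 13114²·(1 − 486/13114)·102500000/486 = 3.4926683 × 10^13.
Tier 3: 18266²·(1 − 799/18266)·32100000/799 = 1.2817993 × 10^13.
Tier 4: 13937²·(1 − 3475/13937)·13300000/3475 = 5.5805994 × 10^11.
Sum = 4.973158 × 10^13.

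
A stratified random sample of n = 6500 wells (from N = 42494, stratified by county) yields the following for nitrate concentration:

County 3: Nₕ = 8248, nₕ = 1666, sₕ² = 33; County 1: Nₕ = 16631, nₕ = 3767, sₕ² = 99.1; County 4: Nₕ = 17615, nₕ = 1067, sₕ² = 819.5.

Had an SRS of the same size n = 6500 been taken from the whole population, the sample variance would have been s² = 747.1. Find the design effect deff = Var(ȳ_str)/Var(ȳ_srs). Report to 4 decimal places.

1.3116

Var(ȳ_str) = Σ Wₕ²(1−fₕ)sₕ²/nₕ with Wₕ = Nₕ/42494:
  County 3: (8248/42494)²·(1−1666/8248)·33/1666 = 5.9551163 × 10^-4
  County 1: (16631/42494)²·(1−3767/16631)·99.1/3767 = 0.0031168593
  County 4: (17615/42494)²·(1−1067/17615)·819.5/1067 = 0.12398167
  → Var(ȳ_str) = 0.12769404.
Var(ȳ_srs) = (1 − 6500/42494)·747.1/6500 = 0.097357156.
deff = 0.12769404 / 0.097357156 = 1.3116.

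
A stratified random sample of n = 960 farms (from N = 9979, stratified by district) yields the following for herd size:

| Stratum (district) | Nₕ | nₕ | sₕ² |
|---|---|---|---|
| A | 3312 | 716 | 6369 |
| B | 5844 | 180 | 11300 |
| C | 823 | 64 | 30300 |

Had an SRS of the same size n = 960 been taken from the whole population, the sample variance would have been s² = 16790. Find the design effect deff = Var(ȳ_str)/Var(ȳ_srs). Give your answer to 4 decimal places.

Var(ȳ_str) = Σ Wₕ²(1−fₕ)sₕ²/nₕ with Wₕ = Nₕ/9979:
  A: (3312/9979)²·(1−716/3312)·6369/716 = 0.76803179
  B: (5844/9979)²·(1−180/5844)·11300/180 = 20.867256
  C: (823/9979)²·(1−64/823)·30300/64 = 2.9698206
  → Var(ȳ_str) = 24.605108.
Var(ȳ_srs) = (1 − 960/9979)·16790/960 = 15.80705.
deff = 24.605108 / 15.80705 = 1.5566.

1.5566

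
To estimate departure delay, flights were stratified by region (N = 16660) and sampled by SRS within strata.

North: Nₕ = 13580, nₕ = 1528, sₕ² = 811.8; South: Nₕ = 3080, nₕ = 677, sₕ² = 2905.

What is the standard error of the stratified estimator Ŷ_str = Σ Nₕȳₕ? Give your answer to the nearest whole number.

Var(Ŷ_str) = Σₕ Nₕ²(1 − fₕ)sₕ²/nₕ.
North: 13580²·(1 − 1528/13580)·811.8/1528 = 8.6953003 × 10^7.
South: 3080²·(1 − 677/3080)·2905/677 = 3.1758644 × 10^7.
Sum = 1.1871165 × 10^8.
SE = √(1.1871165 × 10^8) = 10895.

10895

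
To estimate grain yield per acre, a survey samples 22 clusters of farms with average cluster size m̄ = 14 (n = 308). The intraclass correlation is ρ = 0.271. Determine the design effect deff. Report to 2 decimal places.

deff = 1 + (14 − 1)·0.271 = 1 + 3.523 = 4.523.

4.52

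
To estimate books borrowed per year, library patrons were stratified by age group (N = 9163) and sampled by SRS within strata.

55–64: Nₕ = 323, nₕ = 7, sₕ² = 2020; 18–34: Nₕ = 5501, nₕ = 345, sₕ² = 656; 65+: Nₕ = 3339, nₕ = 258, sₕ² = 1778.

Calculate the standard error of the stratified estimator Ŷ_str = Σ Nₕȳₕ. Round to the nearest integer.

12421

Var(Ŷ_str) = Σₕ Nₕ²(1 − fₕ)sₕ²/nₕ.
55–64: 323²·(1 − 7/323)·2020/7 = 2.9453909 × 10^7.
18–34: 5501²·(1 − 345/5501)·656/345 = 5.3931102 × 10^7.
65+: 3339²·(1 − 258/3339)·1778/258 = 7.0895745 × 10^7.
Sum = 1.5428076 × 10^8.
SE = √(1.5428076 × 10^8) = 12421.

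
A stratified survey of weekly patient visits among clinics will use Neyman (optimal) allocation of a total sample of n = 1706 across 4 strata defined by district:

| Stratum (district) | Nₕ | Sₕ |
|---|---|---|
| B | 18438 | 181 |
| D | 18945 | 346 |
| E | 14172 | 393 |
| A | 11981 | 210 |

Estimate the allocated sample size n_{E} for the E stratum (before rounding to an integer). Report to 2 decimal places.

528.52

Neyman allocation: nₕ = n·NₕSₕ / Σⱼ NⱼSⱼ.
Σ NⱼSⱼ = 18438·181 + 18945·346 + 14172·393 + 11981·210 = 1.7977854 × 10^7.
n_{E} = 1706·14172·393 / (1.7977854 × 10^7) = 528.52.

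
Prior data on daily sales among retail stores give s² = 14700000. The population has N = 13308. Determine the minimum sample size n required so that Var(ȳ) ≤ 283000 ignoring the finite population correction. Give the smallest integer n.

Without fpc, n₀ = s²/D = 14700000/283000 = 51.9435.
Rounding up, n = 52.

52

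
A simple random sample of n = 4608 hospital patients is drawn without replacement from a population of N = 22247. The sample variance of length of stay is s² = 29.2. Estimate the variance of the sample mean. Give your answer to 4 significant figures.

0.005024

Under SRS without replacement, Var(ȳ) = (1 − f)·s²/n with f = n/N = 4608/22247 = 0.20712905.
Var(ȳ) = (1 − 0.20712905)·29.2/4608 = 0.79287095·0.0063368056 = 0.005024269.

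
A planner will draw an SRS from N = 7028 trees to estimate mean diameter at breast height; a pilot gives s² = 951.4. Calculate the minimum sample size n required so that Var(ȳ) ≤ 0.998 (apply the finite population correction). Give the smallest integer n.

840

Without fpc, n₀ = s²/D = 951.4/0.998 = 953.3066.
With fpc, (1 − n/N)·s²/n ≤ D requires n ≥ n₀/(1 + n₀/N) = 953.3066/(1 + 953.3066/7028) = 839.4413.
Rounding up, n = 840.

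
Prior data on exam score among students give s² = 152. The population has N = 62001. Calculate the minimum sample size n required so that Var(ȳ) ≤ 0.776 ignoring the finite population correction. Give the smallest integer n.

Without fpc, n₀ = s²/D = 152/0.776 = 195.8763.
Rounding up, n = 196.

196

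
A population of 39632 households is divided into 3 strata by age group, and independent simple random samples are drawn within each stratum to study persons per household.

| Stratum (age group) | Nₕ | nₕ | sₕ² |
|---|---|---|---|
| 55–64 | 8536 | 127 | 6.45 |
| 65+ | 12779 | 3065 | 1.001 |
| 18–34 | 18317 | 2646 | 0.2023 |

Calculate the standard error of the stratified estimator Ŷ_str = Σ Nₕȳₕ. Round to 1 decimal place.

Var(Ŷ_str) = Σₕ Nₕ²(1 − fₕ)sₕ²/nₕ.
55–64: 8536²·(1 − 127/8536)·6.45/127 = 3.6454803 × 10^6.
65+: 12779²·(1 − 3065/12779)·1.001/3065 = 40541.384.
18–34: 18317²·(1 − 2646/18317)·0.2023/2646 = 21946.087.
Sum = 3.7079678 × 10^6.
SE = √(3.7079678 × 10^6) = 1925.6.

1925.6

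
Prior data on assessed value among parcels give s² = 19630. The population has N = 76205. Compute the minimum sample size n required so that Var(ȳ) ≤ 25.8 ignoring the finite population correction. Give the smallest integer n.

761

Without fpc, n₀ = s²/D = 19630/25.8 = 760.8527.
Rounding up, n = 761.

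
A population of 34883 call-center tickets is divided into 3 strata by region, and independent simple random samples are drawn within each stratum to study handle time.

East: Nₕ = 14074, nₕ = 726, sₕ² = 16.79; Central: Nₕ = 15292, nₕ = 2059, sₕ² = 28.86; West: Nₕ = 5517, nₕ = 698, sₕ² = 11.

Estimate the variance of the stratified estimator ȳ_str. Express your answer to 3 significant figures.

0.00625

Var(ȳ_str) = Σₕ Wₕ²(1 − fₕ)sₕ²/nₕ with Wₕ = Nₕ/N, N = 34883.
East: Wₕ = 0.40346300; term = 0.40346300²·(1 − 0.05158448)·16.79/726 = 0.0035704271.
Central: Wₕ = 0.43837973; term = 0.43837973²·(1 − 0.13464557)·28.86/2059 = 0.0023309606.
West: Wₕ = 0.15815727; term = 0.15815727²·(1 − 0.12651804)·11/698 = 3.4432576 × 10^-4.
Sum = 0.0062457135.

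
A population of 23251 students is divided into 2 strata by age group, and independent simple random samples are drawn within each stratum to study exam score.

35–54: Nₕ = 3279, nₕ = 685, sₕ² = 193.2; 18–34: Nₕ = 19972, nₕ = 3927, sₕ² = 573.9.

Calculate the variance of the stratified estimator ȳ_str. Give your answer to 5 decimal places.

0.09106

Var(ȳ_str) = Σₕ Wₕ²(1 − fₕ)sₕ²/nₕ with Wₕ = Nₕ/N, N = 23251.
35–54: Wₕ = 0.14102619; term = 0.14102619²·(1 − 0.20890515)·193.2/685 = 0.0044375644.
18–34: Wₕ = 0.85897381; term = 0.85897381²·(1 − 0.19662528)·573.9/3927 = 0.086627011.
Sum = 0.091064575.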